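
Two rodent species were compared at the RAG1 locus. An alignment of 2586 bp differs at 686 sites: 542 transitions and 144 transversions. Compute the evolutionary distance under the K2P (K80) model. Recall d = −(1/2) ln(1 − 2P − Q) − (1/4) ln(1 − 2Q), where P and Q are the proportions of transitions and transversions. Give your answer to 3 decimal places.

0.352

P = 542/2586 ≈ 0.20959 and Q = 144/2586 ≈ 0.055684.
Under the Kimura two-parameter model, d = −½ ln(1 − 2P − Q) − ¼ ln(1 − 2Q).
1 − 2P − Q = 0.525136, giving −½ ln(0.525136) = 0.322049.
1 − 2Q = 0.888632, giving −¼ ln(0.888632) = 0.029518.
d = 0.322049 + 0.029518 = 0.351567.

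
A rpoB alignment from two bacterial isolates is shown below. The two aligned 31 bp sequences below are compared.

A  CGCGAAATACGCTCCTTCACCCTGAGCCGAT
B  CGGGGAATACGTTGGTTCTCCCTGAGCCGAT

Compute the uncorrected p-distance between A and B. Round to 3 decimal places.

0.194

The sequences differ at 6 of 31 positions (sites 3, 5, 12, 14, 15, 19).
p = 6/31 = 0.193548… ≈ 0.194 (to 3 d.p.).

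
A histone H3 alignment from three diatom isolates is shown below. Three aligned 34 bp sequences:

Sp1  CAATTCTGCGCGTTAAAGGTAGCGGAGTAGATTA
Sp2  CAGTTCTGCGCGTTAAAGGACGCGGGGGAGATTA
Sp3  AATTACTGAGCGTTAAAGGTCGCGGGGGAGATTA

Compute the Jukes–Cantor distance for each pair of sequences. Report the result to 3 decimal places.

d(Sp1,Sp2) = 0.164, d(Sp1,Sp3) = 0.241, d(Sp2,Sp3) = 0.164

Sp1–Sp2: 5/34 sites differ → p ≈ 0.147059, d = −0.75 ln(1 − 0.196079) = 0.163691 ≈ 0.164.
Sp1–Sp3: 7/34 sites differ → p ≈ 0.205882, d = −0.75 ln(1 − 0.274509) = 0.240680 ≈ 0.241.
Sp2–Sp3: 5/34 sites differ → p ≈ 0.147059, d = −0.75 ln(1 − 0.196079) = 0.163691 ≈ 0.164.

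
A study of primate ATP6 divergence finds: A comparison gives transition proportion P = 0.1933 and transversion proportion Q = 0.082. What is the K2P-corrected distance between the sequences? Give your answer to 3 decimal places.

Under the Kimura two-parameter model, d = −½ ln(1 − 2P − Q) − ¼ ln(1 − 2Q).
1 − 2P − Q = 0.5314, giving −½ ln(0.5314) = 0.316120.
1 − 2Q = 0.836, giving −¼ ln(0.836) = 0.044782.
d = 0.316120 + 0.044782 = 0.360902.

0.361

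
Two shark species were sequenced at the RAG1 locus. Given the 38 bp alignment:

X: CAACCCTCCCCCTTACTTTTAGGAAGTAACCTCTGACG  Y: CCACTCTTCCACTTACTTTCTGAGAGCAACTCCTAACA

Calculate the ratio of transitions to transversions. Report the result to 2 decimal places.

Transitions are A↔G and C↔T; transversions are all other mismatches.
Transitions: 10. Transversions: 3.
R = 10/3 = 3.333333… ≈ 3.33 (to 2 d.p.).

3.33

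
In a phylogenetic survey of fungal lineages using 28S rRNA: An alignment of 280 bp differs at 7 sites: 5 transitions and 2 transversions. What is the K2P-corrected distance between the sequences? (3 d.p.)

0.025

P = 5/280 ≈ 0.017857 and Q = 2/280 ≈ 0.007143.
Under the Kimura two-parameter model, d = −½ ln(1 − 2P − Q) − ¼ ln(1 − 2Q).
1 − 2P − Q = 0.957143, giving −½ ln(0.957143) = 0.021901.
1 − 2Q = 0.985714, giving −¼ ln(0.985714) = 0.003597.
d = 0.021901 + 0.003597 = 0.025498.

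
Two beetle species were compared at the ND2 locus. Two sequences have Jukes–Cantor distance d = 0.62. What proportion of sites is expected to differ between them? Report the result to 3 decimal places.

0.422

p = (3/4)(1 − e^(−4d/3)) = 0.75 × (1 − e^(-0.826667)) = 0.75 × (1 − 0.437505) = 0.421871.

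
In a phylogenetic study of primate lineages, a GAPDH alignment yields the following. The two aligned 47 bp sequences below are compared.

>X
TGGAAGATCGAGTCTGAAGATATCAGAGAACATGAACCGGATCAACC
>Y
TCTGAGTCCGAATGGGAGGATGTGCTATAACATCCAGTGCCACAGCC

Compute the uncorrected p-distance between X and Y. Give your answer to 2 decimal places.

0.47

The sequences differ at 22 of 47 positions.
p = 22/47 = 0.468085… ≈ 0.47 (to 2 d.p.).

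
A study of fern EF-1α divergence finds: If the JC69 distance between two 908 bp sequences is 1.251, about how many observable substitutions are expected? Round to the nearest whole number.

Invert JC69: p = (3/4)(1 − e^(−4d/3)) = 0.75 × (1 − e^(-1.668)) = 0.75 × (1 − 0.188624) = 0.608532.
Expected differing sites = pL ≈ 0.608532 × 908 = 552.547056 ≈ 553.

553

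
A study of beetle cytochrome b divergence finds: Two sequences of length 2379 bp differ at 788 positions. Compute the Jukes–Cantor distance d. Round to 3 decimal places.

p = 788/2379 ≈ 0.331232.
d = −(3/4) ln(1 − 4p/3) = −0.75 ln(1 − 0.441643) = −0.75 ln(0.558357)
  = −0.75 × (-0.582757) = 0.437068 substitutions/site.

0.437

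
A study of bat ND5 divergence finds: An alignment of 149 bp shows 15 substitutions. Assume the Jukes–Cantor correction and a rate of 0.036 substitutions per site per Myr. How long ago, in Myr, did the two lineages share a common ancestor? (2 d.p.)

p = 15/149 ≈ 0.100671.
d = −(3/4) ln(1 − 4p/3) = −0.75 ln(1 − 0.134228) = −0.75 ln(0.865772)
  = −0.75 × (-0.144134) = 0.108101 substitutions/site.
Under a molecular clock d = 2μt, so t = d/(2μ) = 0.108101 / (2 × 0.036) = 1.50 Myr.

1.50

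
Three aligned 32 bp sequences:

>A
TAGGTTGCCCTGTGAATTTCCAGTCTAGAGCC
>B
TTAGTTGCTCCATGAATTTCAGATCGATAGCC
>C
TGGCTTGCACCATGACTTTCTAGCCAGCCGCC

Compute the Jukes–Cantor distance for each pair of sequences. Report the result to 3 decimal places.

d(A,B) = 0.404, d(A,C) = 0.520, d(B,C) = 0.585

A–B: 10/32 sites differ → p = 0.3125, d = −0.75 ln(1 − 0.416667) = 0.404248 ≈ 0.404.
A–C: 12/32 sites differ → p = 0.375, d = −0.75 ln(1 − 0.5) = 0.519860 ≈ 0.520.
B–C: 13/32 sites differ → p = 0.40625, d = −0.75 ln(1 − 0.541667) = 0.585119 ≈ 0.585.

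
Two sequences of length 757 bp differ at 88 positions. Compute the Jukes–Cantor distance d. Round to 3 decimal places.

0.126

p = 88/757 ≈ 0.116248.
d = −(3/4) ln(1 − 4p/3) = −0.75 ln(1 − 0.154997) = −0.75 ln(0.845003)
  = −0.75 × (-0.168415) = 0.126311 substitutions/site.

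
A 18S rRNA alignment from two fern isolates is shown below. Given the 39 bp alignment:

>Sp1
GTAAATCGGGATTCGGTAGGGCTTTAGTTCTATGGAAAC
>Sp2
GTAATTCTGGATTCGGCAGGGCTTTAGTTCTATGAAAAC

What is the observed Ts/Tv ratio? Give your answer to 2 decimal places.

Transitions are A↔G and C↔T; transversions are all other mismatches.
Transitions: 2. Transversions: 2.
R = 2/2 = 1.00.

1.00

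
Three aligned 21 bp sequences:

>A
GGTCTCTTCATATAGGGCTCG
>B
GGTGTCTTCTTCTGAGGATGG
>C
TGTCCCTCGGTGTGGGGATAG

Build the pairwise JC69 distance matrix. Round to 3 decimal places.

A–B: 7/21 sites differ → p ≈ 0.333333, d = −0.75 ln(1 − 0.444444) = 0.440839 ≈ 0.441.
A–C: 9/21 sites differ → p ≈ 0.428571, d = −0.75 ln(1 − 0.571428) = 0.635472 ≈ 0.635.
B–C: 9/21 sites differ → p ≈ 0.428571, d = −0.75 ln(1 − 0.571428) = 0.635472 ≈ 0.635.

d(A,B) = 0.441, d(A,C) = 0.635, d(B,C) = 0.635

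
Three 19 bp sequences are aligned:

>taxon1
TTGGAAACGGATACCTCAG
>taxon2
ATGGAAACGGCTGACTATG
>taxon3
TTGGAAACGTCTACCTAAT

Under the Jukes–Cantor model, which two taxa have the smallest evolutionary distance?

taxon1 and taxon3

taxon1–taxon2: 6/19 differ, p = 0.316, d = 0.410.
taxon1–taxon3: 4/19 differ, p = 0.211, d = 0.247.
taxon2–taxon3: 6/19 differ, p = 0.316, d = 0.410.
The smallest distance is between taxon1 and taxon3.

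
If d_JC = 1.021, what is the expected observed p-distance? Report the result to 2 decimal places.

0.56

p = (3/4)(1 − e^(−4d/3)) = 0.75 × (1 − e^(-1.361333)) = 0.75 × (1 − 0.256319) = 0.557761.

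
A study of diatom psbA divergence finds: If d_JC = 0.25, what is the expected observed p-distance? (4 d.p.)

0.2126

p = (3/4)(1 − e^(−4d/3)) = 0.75 × (1 − e^(-0.333333)) = 0.75 × (1 − 0.716532) = 0.212601.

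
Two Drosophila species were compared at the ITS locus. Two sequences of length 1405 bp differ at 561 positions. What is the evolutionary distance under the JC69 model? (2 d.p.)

0.57

p = 561/1405 ≈ 0.399288.
d = −(3/4) ln(1 − 4p/3) = −0.75 ln(1 − 0.532384) = −0.75 ln(0.467616)
  = −0.75 × (-0.760108) = 0.570081 substitutions/site.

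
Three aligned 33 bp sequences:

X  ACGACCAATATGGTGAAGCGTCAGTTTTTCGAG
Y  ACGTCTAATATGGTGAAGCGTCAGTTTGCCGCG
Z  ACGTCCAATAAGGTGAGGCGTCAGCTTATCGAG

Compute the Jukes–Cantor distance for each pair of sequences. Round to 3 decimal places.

X–Y: 5/33 sites differ → p ≈ 0.151515, d = −0.75 ln(1 − 0.20202) = 0.169254 ≈ 0.169.
X–Z: 5/33 sites differ → p ≈ 0.151515, d = −0.75 ln(1 − 0.20202) = 0.169254 ≈ 0.169.
Y–Z: 7/33 sites differ → p ≈ 0.212121, d = −0.75 ln(1 − 0.282828) = 0.249330 ≈ 0.249.

d(X,Y) = 0.169, d(X,Z) = 0.169, d(Y,Z) = 0.249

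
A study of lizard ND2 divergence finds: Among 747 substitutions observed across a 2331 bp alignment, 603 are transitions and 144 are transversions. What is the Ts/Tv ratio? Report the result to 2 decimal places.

4.19

R = 603/144 = 4.1875 ≈ 4.19 (to 2 d.p.).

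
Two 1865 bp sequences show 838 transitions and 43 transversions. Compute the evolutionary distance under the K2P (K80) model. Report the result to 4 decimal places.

1.2855

P = 838/1865 ≈ 0.44933 and Q = 43/1865 ≈ 0.023056.
Under the Kimura two-parameter model, d = −½ ln(1 − 2P − Q) − ¼ ln(1 − 2Q).
1 − 2P − Q = 0.078284, giving −½ ln(0.078284) = 1.273706.
1 − 2Q = 0.953888, giving −¼ ln(0.953888) = 0.011802.
d = 1.273706 + 0.011802 = 1.285508.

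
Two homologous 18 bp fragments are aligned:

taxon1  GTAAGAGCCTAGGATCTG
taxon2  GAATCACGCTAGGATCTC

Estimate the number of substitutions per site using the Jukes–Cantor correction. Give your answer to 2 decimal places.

0.44

The sequences differ at 6 of 18 sites (2, 4, 5, 7, 8, 18), so p = 6/18 ≈ 0.333333.
d = −(3/4) ln(1 − 4p/3) = −0.75 ln(1 − 0.444444) = −0.75 ln(0.555556)
  = −0.75 × (-0.587786) = 0.440840 substitutions/site.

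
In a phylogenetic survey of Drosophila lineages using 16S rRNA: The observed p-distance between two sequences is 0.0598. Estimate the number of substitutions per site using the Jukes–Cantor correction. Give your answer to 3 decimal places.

0.062

d = −(3/4) ln(1 − 4p/3) = −0.75 ln(1 − 0.079733) = −0.75 ln(0.920267)
  = −0.75 × (-0.083091) = 0.062318 substitutions/site.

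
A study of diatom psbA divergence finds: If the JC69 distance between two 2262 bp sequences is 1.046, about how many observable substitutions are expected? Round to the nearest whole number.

Invert JC69: p = (3/4)(1 − e^(−4d/3)) = 0.75 × (1 − e^(-1.394667)) = 0.75 × (1 − 0.247916) = 0.564063.
Expected differing sites = pL ≈ 0.564063 × 2262 = 1275.910506 ≈ 1276.

1276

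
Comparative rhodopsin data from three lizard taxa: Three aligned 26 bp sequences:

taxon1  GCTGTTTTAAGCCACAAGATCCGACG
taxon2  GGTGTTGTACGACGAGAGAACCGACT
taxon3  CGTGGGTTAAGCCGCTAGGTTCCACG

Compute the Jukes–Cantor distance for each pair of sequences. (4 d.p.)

taxon1–taxon2: 9/26 sites differ → p ≈ 0.346154, d = −0.75 ln(1 − 0.461539) = 0.464280 ≈ 0.4643.
taxon1–taxon3: 9/26 sites differ → p ≈ 0.346154, d = −0.75 ln(1 − 0.461539) = 0.464280 ≈ 0.4643.
taxon2–taxon3: 13/26 sites differ → p = 0.5, d = −0.75 ln(1 − 0.666667) = 0.823960 ≈ 0.8240.

d(taxon1,taxon2) = 0.4643, d(taxon1,taxon3) = 0.4643, d(taxon2,taxon3) = 0.8240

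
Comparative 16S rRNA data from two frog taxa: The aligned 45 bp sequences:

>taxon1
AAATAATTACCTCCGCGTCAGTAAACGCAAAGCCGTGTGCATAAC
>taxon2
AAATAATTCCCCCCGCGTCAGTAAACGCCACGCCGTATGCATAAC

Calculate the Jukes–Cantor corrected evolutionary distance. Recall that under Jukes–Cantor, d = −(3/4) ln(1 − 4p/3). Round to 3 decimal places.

0.120

The sequences differ at 5 of 45 sites (9, 12, 29, 31, 37), so p = 5/45 ≈ 0.111111.
d = −(3/4) ln(1 − 4p/3) = −0.75 ln(1 − 0.148148) = −0.75 ln(0.851852)
  = −0.75 × (-0.160342) = 0.120257 substitutions/site.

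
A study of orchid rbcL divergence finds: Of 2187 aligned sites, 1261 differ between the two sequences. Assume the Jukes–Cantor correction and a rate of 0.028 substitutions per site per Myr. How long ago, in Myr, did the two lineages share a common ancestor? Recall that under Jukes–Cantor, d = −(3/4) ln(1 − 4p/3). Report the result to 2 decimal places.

p = 1261/2187 ≈ 0.576589.
d = −(3/4) ln(1 − 4p/3) = −0.75 ln(1 − 0.768785) = −0.75 ln(0.231215)
  = −0.75 × (-1.464407) = 1.098305 substitutions/site.
Under a molecular clock d = 2μt, so t = d/(2μ) = 1.098305 / (2 × 0.028) = 19.61 Myr.

19.61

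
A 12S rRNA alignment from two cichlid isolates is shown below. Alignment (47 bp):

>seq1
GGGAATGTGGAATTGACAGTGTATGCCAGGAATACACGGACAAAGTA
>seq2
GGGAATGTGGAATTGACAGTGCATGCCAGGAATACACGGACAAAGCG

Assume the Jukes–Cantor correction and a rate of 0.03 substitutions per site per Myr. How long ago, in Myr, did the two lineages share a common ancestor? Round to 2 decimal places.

1.11

The sequences differ at 3 of 47 sites (22, 46, 47), so p = 3/47 ≈ 0.06383.
d = −(3/4) ln(1 − 4p/3) = −0.75 ln(1 − 0.085107) = −0.75 ln(0.914893)
  = −0.75 × (-0.088948) = 0.066711 substitutions/site.
Under a molecular clock d = 2μt, so t = d/(2μ) = 0.066711 / (2 × 0.03) = 1.11 Myr.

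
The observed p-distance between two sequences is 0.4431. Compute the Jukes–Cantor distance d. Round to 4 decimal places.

0.6702

d = −(3/4) ln(1 − 4p/3) = −0.75 ln(1 − 0.5908) = −0.75 ln(0.4092)
  = −0.75 × (-0.893551) = 0.670163 substitutions/site.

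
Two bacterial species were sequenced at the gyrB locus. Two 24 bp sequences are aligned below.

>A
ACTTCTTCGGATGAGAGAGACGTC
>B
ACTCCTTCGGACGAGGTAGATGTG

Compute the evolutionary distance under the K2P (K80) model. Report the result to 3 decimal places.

0.315

Of 24 sites, 4 differences are transitions and 2 are transversions, so P = 4/24 ≈ 0.166667 and Q = 2/24 ≈ 0.083333.
Under the Kimura two-parameter model, d = −½ ln(1 − 2P − Q) − ¼ ln(1 − 2Q).
1 − 2P − Q = 0.583333, giving −½ ln(0.583333) = 0.269499.
1 − 2Q = 0.833334, giving −¼ ln(0.833334) = 0.045580.
d = 0.269499 + 0.045580 = 0.315079.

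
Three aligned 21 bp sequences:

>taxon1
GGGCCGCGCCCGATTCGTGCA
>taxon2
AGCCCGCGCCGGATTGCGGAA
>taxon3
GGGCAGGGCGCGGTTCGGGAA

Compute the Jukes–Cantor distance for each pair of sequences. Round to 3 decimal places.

taxon1–taxon2: 7/21 sites differ → p ≈ 0.333333, d = −0.75 ln(1 − 0.444444) = 0.440839 ≈ 0.441.
taxon1–taxon3: 6/21 sites differ → p ≈ 0.285714, d = −0.75 ln(1 − 0.380952) = 0.359679 ≈ 0.360.
taxon2–taxon3: 9/21 sites differ → p ≈ 0.428571, d = −0.75 ln(1 − 0.571428) = 0.635472 ≈ 0.635.

d(taxon1,taxon2) = 0.441, d(taxon1,taxon3) = 0.360, d(taxon2,taxon3) = 0.635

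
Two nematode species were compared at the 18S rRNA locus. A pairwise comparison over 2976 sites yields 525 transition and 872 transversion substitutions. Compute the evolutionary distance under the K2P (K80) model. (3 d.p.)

P = 525/2976 ≈ 0.176411 and Q = 872/2976 ≈ 0.293011.
Under the Kimura two-parameter model, d = −½ ln(1 − 2P − Q) − ¼ ln(1 − 2Q).
1 − 2P − Q = 0.354167, giving −½ ln(0.354167) = 0.518993.
1 − 2Q = 0.413978, giving −¼ ln(0.413978) = 0.220486.
d = 0.518993 + 0.220486 = 0.739479.

0.739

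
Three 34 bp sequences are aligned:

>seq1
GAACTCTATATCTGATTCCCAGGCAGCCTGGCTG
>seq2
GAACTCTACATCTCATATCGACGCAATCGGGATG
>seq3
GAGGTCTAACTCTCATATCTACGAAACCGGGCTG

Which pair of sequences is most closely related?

seq1–seq2: 10/34 differ, p = 0.294, d = 0.373.
seq1–seq3: 12/34 differ, p = 0.353, d = 0.477.
seq2–seq3: 8/34 differ, p = 0.235, d = 0.282.
The smallest distance is between seq2 and seq3.

seq2 and seq3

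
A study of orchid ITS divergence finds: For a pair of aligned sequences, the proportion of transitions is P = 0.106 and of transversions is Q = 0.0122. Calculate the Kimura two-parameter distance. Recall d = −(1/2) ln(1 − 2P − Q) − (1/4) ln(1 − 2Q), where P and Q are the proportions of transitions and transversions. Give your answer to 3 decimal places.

0.133

Under the Kimura two-parameter model, d = −½ ln(1 − 2P − Q) − ¼ ln(1 − 2Q).
1 − 2P − Q = 0.7758, giving −½ ln(0.7758) = 0.126930.
1 − 2Q = 0.9756, giving −¼ ln(0.9756) = 0.006176.
d = 0.126930 + 0.006176 = 0.133106.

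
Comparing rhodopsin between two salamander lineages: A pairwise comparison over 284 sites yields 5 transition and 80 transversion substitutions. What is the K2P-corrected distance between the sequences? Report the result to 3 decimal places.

P = 5/284 ≈ 0.017606 and Q = 80/284 ≈ 0.28169.
Under the Kimura two-parameter model, d = −½ ln(1 − 2P − Q) − ¼ ln(1 − 2Q).
1 − 2P − Q = 0.683098, giving −½ ln(0.683098) = 0.190558.
1 − 2Q = 0.43662, giving −¼ ln(0.43662) = 0.207173.
d = 0.190558 + 0.207173 = 0.397731.

0.398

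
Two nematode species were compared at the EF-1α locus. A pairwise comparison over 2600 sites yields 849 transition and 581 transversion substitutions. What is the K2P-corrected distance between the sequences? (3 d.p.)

P = 849/2600 ≈ 0.326538 and Q = 581/2600 ≈ 0.223462.
Under the Kimura two-parameter model, d = −½ ln(1 − 2P − Q) − ¼ ln(1 − 2Q).
1 − 2P − Q = 0.123462, giving −½ ln(0.123462) = 1.045911.
1 − 2Q = 0.553076, giving −¼ ln(0.553076) = 0.148065.
d = 1.045911 + 0.148065 = 1.193976.

1.194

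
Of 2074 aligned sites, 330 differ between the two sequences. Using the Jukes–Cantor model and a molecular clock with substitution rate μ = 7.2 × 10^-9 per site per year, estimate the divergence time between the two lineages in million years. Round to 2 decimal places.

12.42

p = 330/2074 ≈ 0.159113.
d = −(3/4) ln(1 − 4p/3) = −0.75 ln(1 − 0.212151) = −0.75 ln(0.787849)
  = −0.75 × (-0.238449) = 0.178837 substitutions/site.
Under a molecular clock d = 2μt, so t = d/(2μ) = 0.178837 / (2 × 7.2 × 10^-9) = 12.42 million years.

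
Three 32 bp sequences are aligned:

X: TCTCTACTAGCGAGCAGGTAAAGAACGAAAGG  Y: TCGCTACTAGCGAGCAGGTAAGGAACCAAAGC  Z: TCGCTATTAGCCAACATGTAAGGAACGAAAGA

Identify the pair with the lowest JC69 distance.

X and Y

X–Y: 4/32 differ, p = 0.125, d = 0.137.
X–Z: 7/32 differ, p = 0.219, d = 0.259.
Y–Z: 6/32 differ, p = 0.188, d = 0.216.
The smallest distance is between X and Y.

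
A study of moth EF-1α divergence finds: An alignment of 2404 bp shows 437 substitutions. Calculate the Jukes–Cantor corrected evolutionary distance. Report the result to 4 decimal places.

0.2082

p = 437/2404 ≈ 0.18178.
d = −(3/4) ln(1 − 4p/3) = −0.75 ln(1 − 0.242373) = −0.75 ln(0.757627)
  = −0.75 × (-0.277564) = 0.208173 substitutions/site.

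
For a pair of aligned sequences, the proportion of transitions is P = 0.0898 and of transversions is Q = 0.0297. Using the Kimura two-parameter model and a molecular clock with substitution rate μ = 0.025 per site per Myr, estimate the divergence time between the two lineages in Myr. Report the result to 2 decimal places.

2.65

Under the Kimura two-parameter model, d = −½ ln(1 − 2P − Q) − ¼ ln(1 − 2Q).
1 − 2P − Q = 0.7907, giving −½ ln(0.7907) = 0.117418.
1 − 2Q = 0.9406, giving −¼ ln(0.9406) = 0.015309.
d = 0.117418 + 0.015309 = 0.132727.
Under a molecular clock d = 2μt, so t = d/(2μ) = 0.132727 / (2 × 0.025) = 2.65 Myr.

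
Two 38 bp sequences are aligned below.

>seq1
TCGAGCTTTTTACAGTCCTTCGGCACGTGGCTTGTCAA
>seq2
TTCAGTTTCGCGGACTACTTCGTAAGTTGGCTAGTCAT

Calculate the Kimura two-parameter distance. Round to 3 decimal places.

Of 38 sites, 5 differences are transitions and 11 are transversions, so P = 5/38 ≈ 0.131579 and Q = 11/38 ≈ 0.289474.
Under the Kimura two-parameter model, d = −½ ln(1 − 2P − Q) − ¼ ln(1 − 2Q).
1 − 2P − Q = 0.447368, giving −½ ln(0.447368) = 0.402187.
1 − 2Q = 0.421052, giving −¼ ln(0.421052) = 0.216250.
d = 0.402187 + 0.216250 = 0.618437.

0.618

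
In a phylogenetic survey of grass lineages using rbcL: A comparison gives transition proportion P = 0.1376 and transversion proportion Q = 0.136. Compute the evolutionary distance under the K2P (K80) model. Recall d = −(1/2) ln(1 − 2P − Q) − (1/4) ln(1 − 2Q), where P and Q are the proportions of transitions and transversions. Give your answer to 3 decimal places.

Under the Kimura two-parameter model, d = −½ ln(1 − 2P − Q) − ¼ ln(1 − 2Q).
1 − 2P − Q = 0.5888, giving −½ ln(0.5888) = 0.264834.
1 − 2Q = 0.728, giving −¼ ln(0.728) = 0.079364.
d = 0.264834 + 0.079364 = 0.344198.

0.344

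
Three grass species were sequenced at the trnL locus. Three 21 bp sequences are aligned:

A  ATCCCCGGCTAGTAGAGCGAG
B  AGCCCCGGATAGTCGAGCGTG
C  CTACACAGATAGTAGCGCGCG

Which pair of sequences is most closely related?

A and B

A–B: 4/21 differ, p = 0.190, d = 0.220.
A–C: 7/21 differ, p = 0.333, d = 0.441.
B–C: 8/21 differ, p = 0.381, d = 0.532.
The smallest distance is between A and B.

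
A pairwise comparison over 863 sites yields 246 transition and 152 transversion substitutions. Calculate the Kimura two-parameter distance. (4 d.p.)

0.7942

P = 246/863 ≈ 0.285052 and Q = 152/863 ≈ 0.17613.
Under the Kimura two-parameter model, d = −½ ln(1 − 2P − Q) − ¼ ln(1 − 2Q).
1 − 2P − Q = 0.253766, giving −½ ln(0.253766) = 0.685671.
1 − 2Q = 0.64774, giving −¼ ln(0.64774) = 0.108566.
d = 0.685671 + 0.108566 = 0.794237.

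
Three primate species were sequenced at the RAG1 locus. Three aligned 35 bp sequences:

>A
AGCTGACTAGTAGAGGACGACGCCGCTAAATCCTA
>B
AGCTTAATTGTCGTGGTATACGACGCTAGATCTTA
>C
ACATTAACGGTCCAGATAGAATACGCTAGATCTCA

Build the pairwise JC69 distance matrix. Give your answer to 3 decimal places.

A–B: 11/35 sites differ → p ≈ 0.314286, d = −0.75 ln(1 − 0.419048) = 0.407315 ≈ 0.407.
A–C: 17/35 sites differ → p ≈ 0.485714, d = −0.75 ln(1 − 0.647619) = 0.782282 ≈ 0.782.
B–C: 11/35 sites differ → p ≈ 0.314286, d = −0.75 ln(1 − 0.419048) = 0.407315 ≈ 0.407.

d(A,B) = 0.407, d(A,C) = 0.782, d(B,C) = 0.407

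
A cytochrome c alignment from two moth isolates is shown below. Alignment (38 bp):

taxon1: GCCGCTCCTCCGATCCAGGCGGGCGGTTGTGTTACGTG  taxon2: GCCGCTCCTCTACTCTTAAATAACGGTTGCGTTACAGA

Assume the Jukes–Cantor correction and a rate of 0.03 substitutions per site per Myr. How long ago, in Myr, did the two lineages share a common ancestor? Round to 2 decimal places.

The sequences differ at 15 of 38 sites, so p = 15/38 ≈ 0.394737.
d = −(3/4) ln(1 − 4p/3) = −0.75 ln(1 − 0.526316) = −0.75 ln(0.473684)
  = −0.75 × (-0.747215) = 0.560411 substitutions/site.
Under a molecular clock d = 2μt, so t = d/(2μ) = 0.560411 / (2 × 0.03) = 9.34 Myr.

9.34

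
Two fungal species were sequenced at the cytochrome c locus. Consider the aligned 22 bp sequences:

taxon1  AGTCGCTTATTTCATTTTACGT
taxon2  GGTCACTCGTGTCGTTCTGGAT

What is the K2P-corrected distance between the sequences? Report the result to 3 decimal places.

Of 22 sites, 8 differences are transitions and 2 are transversions, so P = 8/22 ≈ 0.363636 and Q = 2/22 ≈ 0.090909.
Under the Kimura two-parameter model, d = −½ ln(1 − 2P − Q) − ¼ ln(1 − 2Q).
1 − 2P − Q = 0.181819, giving −½ ln(0.181819) = 0.852372.
1 − 2Q = 0.818182, giving −¼ ln(0.818182) = 0.050168.
d = 0.852372 + 0.050168 = 0.902540.

0.903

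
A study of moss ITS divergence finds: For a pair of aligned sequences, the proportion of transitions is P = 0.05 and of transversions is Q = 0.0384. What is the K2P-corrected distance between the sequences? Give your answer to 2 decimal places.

0.09

Under the Kimura two-parameter model, d = −½ ln(1 − 2P − Q) − ¼ ln(1 − 2Q).
1 − 2P − Q = 0.8616, giving −½ ln(0.8616) = 0.074482.
1 − 2Q = 0.9232, giving −¼ ln(0.9232) = 0.019977.
d = 0.074482 + 0.019977 = 0.094459.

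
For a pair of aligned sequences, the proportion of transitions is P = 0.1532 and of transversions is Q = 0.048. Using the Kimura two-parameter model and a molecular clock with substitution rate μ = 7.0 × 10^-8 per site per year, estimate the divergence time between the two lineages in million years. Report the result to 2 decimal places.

Under the Kimura two-parameter model, d = −½ ln(1 − 2P − Q) − ¼ ln(1 − 2Q).
1 − 2P − Q = 0.6456, giving −½ ln(0.6456) = 0.218788.
1 − 2Q = 0.904, giving −¼ ln(0.904) = 0.025231.
d = 0.218788 + 0.025231 = 0.244019.
Under a molecular clock d = 2μt, so t = d/(2μ) = 0.244019 / (2 × 7.0 × 10^-8) = 1.74 million years.

1.74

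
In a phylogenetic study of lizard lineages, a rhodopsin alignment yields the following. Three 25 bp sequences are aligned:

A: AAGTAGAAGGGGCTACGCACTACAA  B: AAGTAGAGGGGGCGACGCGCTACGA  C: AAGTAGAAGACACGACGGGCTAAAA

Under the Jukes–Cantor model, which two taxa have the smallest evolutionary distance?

A and B

A–B: 4/25 differ, p = 0.160, d = 0.180.
A–C: 7/25 differ, p = 0.280, d = 0.351.
B–C: 7/25 differ, p = 0.280, d = 0.351.
The smallest distance is between A and B.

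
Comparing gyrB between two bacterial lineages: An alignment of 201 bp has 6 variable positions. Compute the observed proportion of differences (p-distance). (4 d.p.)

p = 6/201 = 0.029850… ≈ 0.0299 (to 4 d.p.).

0.0299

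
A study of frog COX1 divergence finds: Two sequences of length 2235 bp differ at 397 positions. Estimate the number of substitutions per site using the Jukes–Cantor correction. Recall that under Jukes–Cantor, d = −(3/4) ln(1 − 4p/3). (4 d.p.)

p = 397/2235 ≈ 0.177629.
d = −(3/4) ln(1 − 4p/3) = −0.75 ln(1 − 0.236839) = −0.75 ln(0.763161)
  = −0.75 × (-0.270286) = 0.202715 substitutions/site.

0.2027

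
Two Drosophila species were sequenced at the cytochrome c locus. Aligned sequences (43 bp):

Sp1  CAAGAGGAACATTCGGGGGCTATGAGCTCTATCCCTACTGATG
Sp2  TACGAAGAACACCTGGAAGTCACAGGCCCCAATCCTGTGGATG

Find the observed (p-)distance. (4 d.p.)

0.4651

The sequences differ at 20 of 43 positions.
p = 20/43 = 0.465116… ≈ 0.4651 (to 4 d.p.).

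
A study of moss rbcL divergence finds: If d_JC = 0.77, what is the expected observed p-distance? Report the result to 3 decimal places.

0.481

p = (3/4)(1 − e^(−4d/3)) = 0.75 × (1 − e^(-1.026667)) = 0.75 × (1 − 0.358199) = 0.481351.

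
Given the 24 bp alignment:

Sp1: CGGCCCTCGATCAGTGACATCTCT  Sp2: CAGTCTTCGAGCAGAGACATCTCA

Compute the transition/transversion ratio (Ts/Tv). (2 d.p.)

Transitions are A↔G and C↔T; transversions are all other mismatches.
Transitions: 3. Transversions: 3.
R = 3/3 = 1.00.

1.00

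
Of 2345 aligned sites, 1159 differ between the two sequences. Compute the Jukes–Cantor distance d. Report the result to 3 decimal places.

0.807

p = 1159/2345 ≈ 0.494243.
d = −(3/4) ln(1 − 4p/3) = −0.75 ln(1 − 0.658991) = −0.75 ln(0.341009)
  = −0.75 × (-1.075846) = 0.806885 substitutions/site.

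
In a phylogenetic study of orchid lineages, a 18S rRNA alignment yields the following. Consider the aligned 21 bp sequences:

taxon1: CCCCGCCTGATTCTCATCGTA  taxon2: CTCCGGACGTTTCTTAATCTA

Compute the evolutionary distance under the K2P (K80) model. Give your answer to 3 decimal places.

Of 21 sites, 4 differences are transitions and 5 are transversions, so P = 4/21 ≈ 0.190476 and Q = 5/21 ≈ 0.238095.
Under the Kimura two-parameter model, d = −½ ln(1 − 2P − Q) − ¼ ln(1 − 2Q).
1 − 2P − Q = 0.380953, giving −½ ln(0.380953) = 0.482540.
1 − 2Q = 0.52381, giving −¼ ln(0.52381) = 0.161657.
d = 0.482540 + 0.161657 = 0.644197.

0.644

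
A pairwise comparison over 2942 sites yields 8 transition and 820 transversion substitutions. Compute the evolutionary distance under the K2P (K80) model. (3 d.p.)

0.371

P = 8/2942 ≈ 0.002719 and Q = 820/2942 ≈ 0.278722.
Under the Kimura two-parameter model, d = −½ ln(1 − 2P − Q) − ¼ ln(1 − 2Q).
1 − 2P − Q = 0.71584, giving −½ ln(0.71584) = 0.167149.
1 − 2Q = 0.442556, giving −¼ ln(0.442556) = 0.203797.
d = 0.167149 + 0.203797 = 0.370946.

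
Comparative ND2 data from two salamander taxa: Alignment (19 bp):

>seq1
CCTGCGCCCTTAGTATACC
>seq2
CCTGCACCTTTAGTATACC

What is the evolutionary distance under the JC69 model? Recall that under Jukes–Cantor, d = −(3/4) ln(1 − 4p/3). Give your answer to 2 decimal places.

The sequences differ at 2 of 19 sites (6, 9), so p = 2/19 ≈ 0.105263.
d = −(3/4) ln(1 − 4p/3) = −0.75 ln(1 − 0.140351) = −0.75 ln(0.859649)
  = −0.75 × (-0.151231) = 0.113423 substitutions/site.

0.11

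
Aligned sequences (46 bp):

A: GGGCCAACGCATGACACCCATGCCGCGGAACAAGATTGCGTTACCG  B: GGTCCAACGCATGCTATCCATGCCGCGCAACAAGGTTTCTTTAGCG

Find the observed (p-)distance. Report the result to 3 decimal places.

The sequences differ at 9 of 46 positions (sites 3, 14, 15, 17, 28, 35, 38, 40, 44).
p = 9/46 = 0.195652… ≈ 0.196 (to 3 d.p.).

0.196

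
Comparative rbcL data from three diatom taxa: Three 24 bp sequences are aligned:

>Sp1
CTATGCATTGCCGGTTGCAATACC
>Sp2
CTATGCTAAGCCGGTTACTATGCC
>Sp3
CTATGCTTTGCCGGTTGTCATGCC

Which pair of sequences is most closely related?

Sp1–Sp2: 6/24 differ, p = 0.250, d = 0.304.
Sp1–Sp3: 4/24 differ, p = 0.167, d = 0.188.
Sp2–Sp3: 5/24 differ, p = 0.208, d = 0.244.
The smallest distance is between Sp1 and Sp3.

Sp1 and Sp3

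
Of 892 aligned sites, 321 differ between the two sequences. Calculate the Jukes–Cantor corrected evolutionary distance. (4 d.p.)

p = 321/892 ≈ 0.359865.
d = −(3/4) ln(1 − 4p/3) = −0.75 ln(1 − 0.47982) = −0.75 ln(0.52018)
  = −0.75 × (-0.653580) = 0.490185 substitutions/site.

0.4902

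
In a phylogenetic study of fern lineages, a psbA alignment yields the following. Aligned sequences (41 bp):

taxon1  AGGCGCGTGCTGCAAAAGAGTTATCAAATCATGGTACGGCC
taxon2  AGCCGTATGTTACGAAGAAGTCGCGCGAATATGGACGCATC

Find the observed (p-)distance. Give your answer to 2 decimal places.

The sequences differ at 22 of 41 positions.
p = 22/41 = 0.536585… ≈ 0.54 (to 2 d.p.).

0.54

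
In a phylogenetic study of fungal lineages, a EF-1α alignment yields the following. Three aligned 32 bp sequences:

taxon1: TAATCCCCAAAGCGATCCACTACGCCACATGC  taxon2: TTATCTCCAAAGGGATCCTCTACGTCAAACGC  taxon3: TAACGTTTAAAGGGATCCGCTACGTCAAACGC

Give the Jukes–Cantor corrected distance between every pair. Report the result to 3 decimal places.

taxon1–taxon2: 7/32 sites differ → p = 0.21875, d = −0.75 ln(1 − 0.291667) = 0.258631 ≈ 0.259.
taxon1–taxon3: 10/32 sites differ → p = 0.3125, d = −0.75 ln(1 − 0.416667) = 0.404248 ≈ 0.404.
taxon2–taxon3: 6/32 sites differ → p = 0.1875, d = −0.75 ln(1 − 0.25) = 0.215762 ≈ 0.216.

d(taxon1,taxon2) = 0.259, d(taxon1,taxon3) = 0.404, d(taxon2,taxon3) = 0.216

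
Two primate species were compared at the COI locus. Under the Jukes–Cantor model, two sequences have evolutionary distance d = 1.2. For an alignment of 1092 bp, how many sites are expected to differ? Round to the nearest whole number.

654

Invert JC69: p = (3/4)(1 − e^(−4d/3)) = 0.75 × (1 − e^(-1.6)) = 0.75 × (1 − 0.201897) = 0.598577.
Expected differing sites = pL ≈ 0.598577 × 1092 = 653.646084 ≈ 654.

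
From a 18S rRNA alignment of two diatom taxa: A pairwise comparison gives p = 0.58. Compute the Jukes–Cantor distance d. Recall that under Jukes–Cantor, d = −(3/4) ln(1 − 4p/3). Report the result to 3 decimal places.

1.113

d = −(3/4) ln(1 − 4p/3) = −0.75 ln(1 − 0.773333) = −0.75 ln(0.226667)
  = −0.75 × (-1.484273) = 1.113205 substitutions/site.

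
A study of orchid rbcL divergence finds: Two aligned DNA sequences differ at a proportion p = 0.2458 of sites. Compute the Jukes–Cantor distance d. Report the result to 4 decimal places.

d = −(3/4) ln(1 − 4p/3) = −0.75 ln(1 − 0.327733) = −0.75 ln(0.672267)
  = −0.75 × (-0.397100) = 0.297825 substitutions/site.

0.2978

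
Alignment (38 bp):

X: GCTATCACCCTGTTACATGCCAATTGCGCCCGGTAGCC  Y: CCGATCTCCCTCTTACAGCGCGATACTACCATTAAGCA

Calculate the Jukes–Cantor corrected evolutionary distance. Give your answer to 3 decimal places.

0.681

The sequences differ at 17 of 38 sites, so p = 17/38 ≈ 0.447368.
d = −(3/4) ln(1 − 4p/3) = −0.75 ln(1 − 0.596491) = −0.75 ln(0.403509)
  = −0.75 × (-0.907556) = 0.680667 substitutions/site.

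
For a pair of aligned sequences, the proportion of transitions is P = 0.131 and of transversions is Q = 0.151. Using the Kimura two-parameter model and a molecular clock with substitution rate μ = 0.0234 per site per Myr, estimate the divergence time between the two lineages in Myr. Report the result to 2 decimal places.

Under the Kimura two-parameter model, d = −½ ln(1 − 2P − Q) − ¼ ln(1 − 2Q).
1 − 2P − Q = 0.587, giving −½ ln(0.587) = 0.266365.
1 − 2Q = 0.698, giving −¼ ln(0.698) = 0.089884.
d = 0.266365 + 0.089884 = 0.356249.
Under a molecular clock d = 2μt, so t = d/(2μ) = 0.356249 / (2 × 0.0234) = 7.61 Myr.

7.61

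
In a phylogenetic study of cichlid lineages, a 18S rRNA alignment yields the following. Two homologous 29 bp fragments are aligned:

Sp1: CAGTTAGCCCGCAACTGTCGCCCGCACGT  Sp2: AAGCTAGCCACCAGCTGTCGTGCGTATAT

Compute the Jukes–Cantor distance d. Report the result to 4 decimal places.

The sequences differ at 10 of 29 sites (1, 4, 10, 11, 14, 21, 22, 25, 27, 28), so p = 10/29 ≈ 0.344828.
d = −(3/4) ln(1 − 4p/3) = −0.75 ln(1 − 0.459771) = −0.75 ln(0.540229)
  = −0.75 × (-0.615762) = 0.461822 substitutions/site.

0.4618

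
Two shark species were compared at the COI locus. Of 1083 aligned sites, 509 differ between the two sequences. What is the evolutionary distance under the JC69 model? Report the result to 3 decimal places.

0.739

p = 509/1083 ≈ 0.469991.
d = −(3/4) ln(1 − 4p/3) = −0.75 ln(1 − 0.626655) = −0.75 ln(0.373345)
  = −0.75 × (-0.985252) = 0.738939 substitutions/site.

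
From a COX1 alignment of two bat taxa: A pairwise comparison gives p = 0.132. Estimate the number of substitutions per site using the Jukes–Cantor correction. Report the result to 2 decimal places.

d = −(3/4) ln(1 − 4p/3) = −0.75 ln(1 − 0.176) = −0.75 ln(0.824)
  = −0.75 × (-0.193585) = 0.145189 substitutions/site.

0.15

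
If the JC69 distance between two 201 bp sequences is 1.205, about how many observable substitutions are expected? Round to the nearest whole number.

121

Invert JC69: p = (3/4)(1 − e^(−4d/3)) = 0.75 × (1 − e^(-1.606667)) = 0.75 × (1 − 0.200555) = 0.599584.
Expected differing sites = pL ≈ 0.599584 × 201 = 120.516384 ≈ 121.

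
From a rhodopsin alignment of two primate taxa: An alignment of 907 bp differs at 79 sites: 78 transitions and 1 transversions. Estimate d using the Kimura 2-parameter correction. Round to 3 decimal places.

P = 78/907 ≈ 0.085998 and Q = 1/907 ≈ 0.001103.
Under the Kimura two-parameter model, d = −½ ln(1 − 2P − Q) − ¼ ln(1 − 2Q).
1 − 2P − Q = 0.826901, giving −½ ln(0.826901) = 0.095035.
1 − 2Q = 0.997794, giving −¼ ln(0.997794) = 0.000552.
d = 0.095035 + 0.000552 = 0.095587.

0.096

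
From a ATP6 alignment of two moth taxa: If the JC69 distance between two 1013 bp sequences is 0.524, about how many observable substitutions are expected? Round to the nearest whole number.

382

Invert JC69: p = (3/4)(1 − e^(−4d/3)) = 0.75 × (1 − e^(-0.698667)) = 0.75 × (1 − 0.497248) = 0.377064.
Expected differing sites = pL ≈ 0.377064 × 1013 = 381.965832 ≈ 382.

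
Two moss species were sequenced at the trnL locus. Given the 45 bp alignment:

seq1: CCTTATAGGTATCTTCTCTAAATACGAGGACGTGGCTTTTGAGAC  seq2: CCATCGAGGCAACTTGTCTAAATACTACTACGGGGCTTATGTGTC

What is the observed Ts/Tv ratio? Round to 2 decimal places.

Transitions are A↔G and C↔T; transversions are all other mismatches.
Transitions: 1. Transversions: 12.
R = 1/12 = 0.083333… ≈ 0.08 (to 2 d.p.).

0.08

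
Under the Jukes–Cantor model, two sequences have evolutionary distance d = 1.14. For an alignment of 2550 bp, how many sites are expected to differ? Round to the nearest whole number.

1494

Invert JC69: p = (3/4)(1 − e^(−4d/3)) = 0.75 × (1 − e^(-1.52)) = 0.75 × (1 − 0.218712) = 0.585966.
Expected differing sites = pL ≈ 0.585966 × 2550 = 1494.2133 ≈ 1494.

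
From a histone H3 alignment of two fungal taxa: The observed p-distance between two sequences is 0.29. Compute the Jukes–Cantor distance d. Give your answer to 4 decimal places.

d = −(3/4) ln(1 − 4p/3) = −0.75 ln(1 − 0.386667) = −0.75 ln(0.613333)
  = −0.75 × (-0.488847) = 0.366635 substitutions/site.

0.3666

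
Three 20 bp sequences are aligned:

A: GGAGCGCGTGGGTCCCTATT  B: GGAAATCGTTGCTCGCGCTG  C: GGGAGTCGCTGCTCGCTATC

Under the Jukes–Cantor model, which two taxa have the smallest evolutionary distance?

A–B: 9/20 differ, p = 0.450, d = 0.687.
A–C: 9/20 differ, p = 0.450, d = 0.687.
B–C: 6/20 differ, p = 0.300, d = 0.383.
The smallest distance is between B and C.

B and C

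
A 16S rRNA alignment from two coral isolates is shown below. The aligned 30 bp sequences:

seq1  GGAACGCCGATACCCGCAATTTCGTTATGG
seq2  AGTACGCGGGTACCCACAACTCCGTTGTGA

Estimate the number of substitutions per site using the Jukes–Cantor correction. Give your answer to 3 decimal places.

0.383

The sequences differ at 9 of 30 sites (1, 3, 8, 10, 16, 20, 22, 27, 30), so p = 9/30 = 0.3.
d = −(3/4) ln(1 − 4p/3) = −0.75 ln(1 − 0.4) = −0.75 ln(0.6)
  = −0.75 × (-0.510826) = 0.383120 substitutions/site.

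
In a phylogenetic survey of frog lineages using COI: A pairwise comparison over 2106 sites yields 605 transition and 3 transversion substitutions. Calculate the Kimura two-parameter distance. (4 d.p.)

P = 605/2106 ≈ 0.287274 and Q = 3/2106 ≈ 0.001425.
Under the Kimura two-parameter model, d = −½ ln(1 − 2P − Q) − ¼ ln(1 − 2Q).
1 − 2P − Q = 0.424027, giving −½ ln(0.424027) = 0.428979.
1 − 2Q = 0.99715, giving −¼ ln(0.99715) = 0.000714.
d = 0.428979 + 0.000714 = 0.429693.

0.4297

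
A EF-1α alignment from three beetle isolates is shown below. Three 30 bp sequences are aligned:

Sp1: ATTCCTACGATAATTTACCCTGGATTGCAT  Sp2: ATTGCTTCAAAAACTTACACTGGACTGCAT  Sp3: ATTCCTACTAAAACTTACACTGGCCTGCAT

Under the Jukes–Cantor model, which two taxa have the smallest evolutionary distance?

Sp1–Sp2: 7/30 differ, p = 0.233, d = 0.280.
Sp1–Sp3: 6/30 differ, p = 0.200, d = 0.233.
Sp2–Sp3: 4/30 differ, p = 0.133, d = 0.147.
The smallest distance is between Sp2 and Sp3.

Sp2 and Sp3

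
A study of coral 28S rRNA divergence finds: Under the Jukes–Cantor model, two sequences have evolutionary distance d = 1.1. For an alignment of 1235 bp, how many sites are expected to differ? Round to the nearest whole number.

Invert JC69: p = (3/4)(1 − e^(−4d/3)) = 0.75 × (1 − e^(-1.466667)) = 0.75 × (1 − 0.230693) = 0.576980.
Expected differing sites = pL ≈ 0.576980 × 1235 = 712.5703 ≈ 713.

713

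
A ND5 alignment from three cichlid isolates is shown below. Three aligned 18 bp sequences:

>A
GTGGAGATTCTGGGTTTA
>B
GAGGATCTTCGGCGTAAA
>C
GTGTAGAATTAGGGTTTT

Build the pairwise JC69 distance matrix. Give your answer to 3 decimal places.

A–B: 7/18 sites differ → p ≈ 0.388889, d = −0.75 ln(1 − 0.518519) = 0.548166 ≈ 0.548.
A–C: 5/18 sites differ → p ≈ 0.277778, d = −0.75 ln(1 − 0.370371) = 0.346968 ≈ 0.347.
B–C: 11/18 sites differ → p ≈ 0.611111, d = −0.75 ln(1 − 0.814815) = 1.264800 ≈ 1.265.

d(A,B) = 0.548, d(A,C) = 0.347, d(B,C) = 1.265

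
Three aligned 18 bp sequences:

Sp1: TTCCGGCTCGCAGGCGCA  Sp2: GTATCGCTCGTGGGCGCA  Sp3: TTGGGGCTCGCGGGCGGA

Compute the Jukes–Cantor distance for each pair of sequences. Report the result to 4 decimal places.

Sp1–Sp2: 6/18 sites differ → p ≈ 0.333333, d = −0.75 ln(1 − 0.444444) = 0.440839 ≈ 0.4408.
Sp1–Sp3: 4/18 sites differ → p ≈ 0.222222, d = −0.75 ln(1 − 0.296296) = 0.263548 ≈ 0.2635.
Sp2–Sp3: 6/18 sites differ → p ≈ 0.333333, d = −0.75 ln(1 − 0.444444) = 0.440839 ≈ 0.4408.

d(Sp1,Sp2) = 0.4408, d(Sp1,Sp3) = 0.2635, d(Sp2,Sp3) = 0.4408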